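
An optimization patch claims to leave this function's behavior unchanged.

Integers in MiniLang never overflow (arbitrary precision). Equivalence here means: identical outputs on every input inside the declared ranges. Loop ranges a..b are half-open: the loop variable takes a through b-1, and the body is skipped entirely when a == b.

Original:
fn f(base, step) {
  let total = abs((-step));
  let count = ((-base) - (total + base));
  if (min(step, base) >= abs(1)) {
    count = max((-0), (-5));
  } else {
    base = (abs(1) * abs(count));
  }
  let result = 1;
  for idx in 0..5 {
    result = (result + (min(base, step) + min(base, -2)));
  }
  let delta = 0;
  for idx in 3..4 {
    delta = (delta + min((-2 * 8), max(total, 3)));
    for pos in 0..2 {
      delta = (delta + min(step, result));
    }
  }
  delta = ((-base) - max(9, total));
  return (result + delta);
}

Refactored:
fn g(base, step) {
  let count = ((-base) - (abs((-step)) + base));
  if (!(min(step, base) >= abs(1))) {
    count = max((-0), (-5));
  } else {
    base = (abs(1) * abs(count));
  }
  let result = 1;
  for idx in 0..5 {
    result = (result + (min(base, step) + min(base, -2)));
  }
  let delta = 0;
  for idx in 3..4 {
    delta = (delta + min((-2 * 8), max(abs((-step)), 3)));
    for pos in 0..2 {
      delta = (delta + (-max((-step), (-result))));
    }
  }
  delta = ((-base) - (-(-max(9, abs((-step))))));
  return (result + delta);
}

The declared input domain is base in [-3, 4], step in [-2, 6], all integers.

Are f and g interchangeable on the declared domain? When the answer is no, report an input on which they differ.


At base=-3, step=-2: f gives -32, g gives -35.
verdict: not equivalent; witness: base=-3, step=-2


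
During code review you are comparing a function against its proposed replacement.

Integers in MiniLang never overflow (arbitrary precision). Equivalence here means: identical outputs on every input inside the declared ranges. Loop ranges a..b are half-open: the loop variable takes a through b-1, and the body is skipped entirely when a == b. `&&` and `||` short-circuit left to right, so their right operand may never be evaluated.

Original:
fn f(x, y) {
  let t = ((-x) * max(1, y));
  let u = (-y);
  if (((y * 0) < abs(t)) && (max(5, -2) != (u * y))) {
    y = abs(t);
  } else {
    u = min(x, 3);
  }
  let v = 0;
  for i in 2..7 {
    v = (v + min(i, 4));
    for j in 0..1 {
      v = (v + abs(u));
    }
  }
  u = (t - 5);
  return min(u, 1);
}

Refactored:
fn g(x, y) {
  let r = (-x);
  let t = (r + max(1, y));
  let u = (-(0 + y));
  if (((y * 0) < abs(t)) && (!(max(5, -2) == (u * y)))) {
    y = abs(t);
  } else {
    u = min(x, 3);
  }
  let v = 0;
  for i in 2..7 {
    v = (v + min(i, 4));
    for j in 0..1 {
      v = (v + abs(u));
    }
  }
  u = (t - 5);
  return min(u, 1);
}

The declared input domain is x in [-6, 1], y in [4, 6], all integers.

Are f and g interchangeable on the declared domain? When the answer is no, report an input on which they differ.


Consider the input x=-1, y=4.
f: t := 4 | u := -4 | (((y * 0) < abs(t)) && (max(5, -2) != (u * y))): true | y := 4 | v := 0 | iter i=2: | v := 2 | iter j=0: | v := 6 | iter i=3: | v := 9 | iter j=0: | v := 13 | iter i=4: | v := 17 | iter j=0: | v := 21 | iter i=5: | v := 25 | iter j=0: | v := 29 | iter i=6: | v := 33 | iter j=0: | v := 37 | u := -1 | result -1
g: r := 1 | t := 5 | u := -4 | (((y * 0) < abs(t)) && (!(max(5, -2) == (u * y)))): true | y := 5 | v := 0 | iter i=2: | v := 2 | iter j=0: | v := 6 | iter i=3: | v := 9 | iter j=0: | v := 13 | iter i=4: | v := 17 | iter j=0: | v := 21 | iter i=5: | v := 25 | iter j=0: | v := 29 | iter i=6: | v := 33 | iter j=0: | v := 37 | u := 0 | result 0
-1 and 0 differ, so these are not the same function on this domain.
verdict: not equivalent; witness: x=-1, y=4


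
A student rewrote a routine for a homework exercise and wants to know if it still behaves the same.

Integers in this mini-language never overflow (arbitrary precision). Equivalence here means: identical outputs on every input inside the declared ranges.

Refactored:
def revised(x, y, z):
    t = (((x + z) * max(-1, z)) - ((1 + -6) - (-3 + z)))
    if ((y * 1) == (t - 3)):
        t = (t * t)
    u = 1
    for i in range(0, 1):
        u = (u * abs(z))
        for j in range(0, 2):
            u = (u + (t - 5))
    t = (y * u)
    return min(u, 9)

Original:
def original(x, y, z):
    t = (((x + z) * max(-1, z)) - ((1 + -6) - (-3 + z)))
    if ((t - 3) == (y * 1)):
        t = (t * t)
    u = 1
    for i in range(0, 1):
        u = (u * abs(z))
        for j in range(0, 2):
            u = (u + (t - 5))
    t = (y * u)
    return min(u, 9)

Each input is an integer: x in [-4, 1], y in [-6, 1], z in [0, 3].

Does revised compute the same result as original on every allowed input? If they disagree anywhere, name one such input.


Behavior is preserved: although same computation, different form, the outputs never diverge.
Spot check at x=-3, y=-2, z=1 — original: t = 1; ((t - 3) == (y * 1)) -> true; t = 1; u = 1; [i=0]; u = 1; [j=0]; u = -3; [j=1]; u = -7; t = 14; return -7. revised: t = 1; ((y * 1) == (t - 3)) -> true; t = 1; u = 1; [i=0]; u = 1; [j=0]; u = -3; [j=1]; u = -7; t = 14; return -7. Both give -7.
Across all 192 domain points the two functions coincide.
verdict: equivalent


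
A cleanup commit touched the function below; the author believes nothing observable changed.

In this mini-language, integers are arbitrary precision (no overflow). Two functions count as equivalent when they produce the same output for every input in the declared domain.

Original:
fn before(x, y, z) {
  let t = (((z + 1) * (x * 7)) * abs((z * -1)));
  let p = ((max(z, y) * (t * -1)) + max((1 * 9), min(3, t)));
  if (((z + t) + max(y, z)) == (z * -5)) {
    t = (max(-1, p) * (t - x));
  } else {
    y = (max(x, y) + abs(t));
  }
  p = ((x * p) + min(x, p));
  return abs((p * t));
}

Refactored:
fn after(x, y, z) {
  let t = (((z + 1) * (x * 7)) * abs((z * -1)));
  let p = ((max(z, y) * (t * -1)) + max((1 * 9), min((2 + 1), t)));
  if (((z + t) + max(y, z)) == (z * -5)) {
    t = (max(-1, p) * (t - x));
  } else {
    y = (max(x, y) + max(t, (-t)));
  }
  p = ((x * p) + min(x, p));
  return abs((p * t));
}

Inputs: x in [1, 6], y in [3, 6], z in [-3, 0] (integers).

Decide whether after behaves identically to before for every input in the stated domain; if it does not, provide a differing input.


Reading the diff, among the changes: min/max/abs usage differs, plus arithmetic usage differs, plus constant usage differs.
Spot check at x=4, y=5, z=-1 — before: t := 0 | p := 9 | (((z + t) + max(y, z)) == (z * -5)): false | y := 5 | p := 40 | result 0. after: t := 0 | p := 9 | (((z + t) + max(y, z)) == (z * -5)): false | y := 5 | p := 40 | result 0. Both give 0.
Checked all 96 inputs in the declared domain: the outputs agree on every one.
verdict: equivalent


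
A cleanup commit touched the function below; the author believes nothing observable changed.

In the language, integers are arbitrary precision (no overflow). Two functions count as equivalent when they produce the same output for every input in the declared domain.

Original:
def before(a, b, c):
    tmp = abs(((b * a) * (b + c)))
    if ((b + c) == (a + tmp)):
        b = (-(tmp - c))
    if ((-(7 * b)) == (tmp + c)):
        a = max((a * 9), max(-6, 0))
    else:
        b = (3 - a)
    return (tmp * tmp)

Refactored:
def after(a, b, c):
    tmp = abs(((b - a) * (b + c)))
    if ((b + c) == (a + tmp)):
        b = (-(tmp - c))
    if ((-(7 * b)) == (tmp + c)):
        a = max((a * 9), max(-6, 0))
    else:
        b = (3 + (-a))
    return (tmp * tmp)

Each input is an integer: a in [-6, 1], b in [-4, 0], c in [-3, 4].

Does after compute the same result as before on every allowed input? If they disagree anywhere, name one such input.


Try a=-6, b=-4, c=-3.
before: tmp := 168 | ((b + c) == (a + tmp)): false | ((-(7 * b)) == (tmp + c)): false | b := 9 | result 28224
after: tmp := 14 | ((b + c) == (a + tmp)): false | ((-(7 * b)) == (tmp + c)): false | b := 9 | result 196
28224 against 196: the behavior changed.
verdict: not equivalent; witness: a=-6, b=-4, c=-3


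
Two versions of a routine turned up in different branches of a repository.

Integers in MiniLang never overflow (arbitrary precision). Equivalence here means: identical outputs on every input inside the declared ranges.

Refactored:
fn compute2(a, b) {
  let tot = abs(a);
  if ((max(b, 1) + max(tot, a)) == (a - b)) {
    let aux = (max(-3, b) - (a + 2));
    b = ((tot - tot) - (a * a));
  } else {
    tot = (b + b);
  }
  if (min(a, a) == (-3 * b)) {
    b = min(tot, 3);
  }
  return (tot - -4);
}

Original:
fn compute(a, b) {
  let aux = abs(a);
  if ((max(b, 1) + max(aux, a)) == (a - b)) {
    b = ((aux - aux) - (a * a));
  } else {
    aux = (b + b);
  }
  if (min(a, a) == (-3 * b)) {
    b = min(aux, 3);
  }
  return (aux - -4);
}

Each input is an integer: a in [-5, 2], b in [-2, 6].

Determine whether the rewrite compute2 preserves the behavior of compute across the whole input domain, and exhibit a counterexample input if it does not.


This is a faithful refactor — min/max/abs usage differs; also local variable names differ; also arithmetic usage differs; also statement counts differ; also constant usage differs, but the computed results match everywhere.
As a probe, take a=1, b=-1: compute runs aux = 1; ((max(b, 1) + max(aux, a)) == (a - b)) -> true; b = -1; (min(a, a) == (-3 * b)) -> false; return 5; compute2 runs tot = 1; ((max(b, 1) + max(tot, a)) == (a - b)) -> true; aux = -4; b = -1; (min(a, a) == (-3 * b)) -> false; return 5; both end at 5.
Checked all 72 inputs in the declared domain: the outputs agree on every one.
verdict: equivalent


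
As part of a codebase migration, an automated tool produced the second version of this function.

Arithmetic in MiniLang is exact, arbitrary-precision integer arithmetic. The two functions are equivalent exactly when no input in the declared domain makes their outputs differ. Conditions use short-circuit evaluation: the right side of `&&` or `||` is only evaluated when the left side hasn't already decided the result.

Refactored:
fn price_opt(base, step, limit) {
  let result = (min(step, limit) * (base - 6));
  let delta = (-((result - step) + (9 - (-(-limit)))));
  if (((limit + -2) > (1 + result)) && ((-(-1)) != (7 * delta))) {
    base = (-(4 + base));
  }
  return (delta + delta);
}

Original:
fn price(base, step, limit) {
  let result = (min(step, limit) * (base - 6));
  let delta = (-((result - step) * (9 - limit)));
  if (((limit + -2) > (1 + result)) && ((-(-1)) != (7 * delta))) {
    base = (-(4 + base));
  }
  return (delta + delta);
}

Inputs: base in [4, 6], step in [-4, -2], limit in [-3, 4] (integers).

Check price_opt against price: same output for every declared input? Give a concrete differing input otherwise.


The rewrite breaks on base=4, step=-4, limit=-3, where the results are -288 and -48.
price: result := 8 | delta := -144 | (((limit + -2) > (1 + result)) && ((-(-1)) != (7 * delta))): false | result -288
price_opt: result := 8 | delta := -24 | (((limit + -2) > (1 + result)) && ((-(-1)) != (7 * delta))): false | result -48
verdict: not equivalent; witness: base=4, step=-4, limit=-3


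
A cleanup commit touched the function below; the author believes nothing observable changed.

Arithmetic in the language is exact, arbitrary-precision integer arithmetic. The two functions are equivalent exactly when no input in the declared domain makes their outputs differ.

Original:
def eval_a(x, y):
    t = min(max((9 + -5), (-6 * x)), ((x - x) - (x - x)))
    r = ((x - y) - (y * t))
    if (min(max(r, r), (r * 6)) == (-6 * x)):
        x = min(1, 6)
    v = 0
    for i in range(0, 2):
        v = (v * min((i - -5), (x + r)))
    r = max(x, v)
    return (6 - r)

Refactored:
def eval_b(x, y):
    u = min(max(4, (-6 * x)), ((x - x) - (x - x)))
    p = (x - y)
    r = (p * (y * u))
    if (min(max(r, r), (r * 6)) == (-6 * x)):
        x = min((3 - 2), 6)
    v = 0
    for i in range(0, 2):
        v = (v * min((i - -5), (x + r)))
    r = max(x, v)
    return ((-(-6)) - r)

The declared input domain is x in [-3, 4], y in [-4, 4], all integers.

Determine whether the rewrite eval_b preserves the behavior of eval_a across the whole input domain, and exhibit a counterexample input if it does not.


There is a counterexample at x=0, y=-4: 6 on one side, 5 on the other.
eval_a: t=0, then r=4, then (min(max(r, r), (r * 6)) == (-6 * x)) is false, then v=0, then (i=0), then v=0, then (i=1), then v=0, then r=0, then returns 6
eval_b: u=0, then p=4, then r=0, then (min(max(r, r), (r * 6)) == (-6 * x)) is true, then x=1, then v=0, then (i=0), then v=0, then (i=1), then v=0, then r=1, then returns 5
verdict: not equivalent; witness: x=0, y=-4


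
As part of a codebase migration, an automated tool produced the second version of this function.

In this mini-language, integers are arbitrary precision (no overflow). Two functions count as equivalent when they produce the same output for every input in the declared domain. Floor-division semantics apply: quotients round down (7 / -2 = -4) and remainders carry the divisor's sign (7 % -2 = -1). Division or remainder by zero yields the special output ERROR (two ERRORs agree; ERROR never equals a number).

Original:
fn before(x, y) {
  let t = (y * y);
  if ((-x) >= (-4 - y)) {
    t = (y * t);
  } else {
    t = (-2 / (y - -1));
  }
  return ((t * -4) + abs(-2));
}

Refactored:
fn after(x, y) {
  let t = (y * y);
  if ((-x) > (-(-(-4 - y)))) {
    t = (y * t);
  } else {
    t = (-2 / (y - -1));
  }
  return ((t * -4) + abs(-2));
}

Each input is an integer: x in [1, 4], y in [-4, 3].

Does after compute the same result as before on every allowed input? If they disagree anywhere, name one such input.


The rewrite breaks on x=1, y=-3, where the results are 110 and -2.
before: t becomes 9; next ((-x) >= (-4 - y)) evaluates to true; next t becomes -27; next final value 110
after: t becomes 9; next ((-x) > (-(-(-4 - y)))) evaluates to false; next t becomes 1; next final value -2
verdict: not equivalent; witness: x=1, y=-3


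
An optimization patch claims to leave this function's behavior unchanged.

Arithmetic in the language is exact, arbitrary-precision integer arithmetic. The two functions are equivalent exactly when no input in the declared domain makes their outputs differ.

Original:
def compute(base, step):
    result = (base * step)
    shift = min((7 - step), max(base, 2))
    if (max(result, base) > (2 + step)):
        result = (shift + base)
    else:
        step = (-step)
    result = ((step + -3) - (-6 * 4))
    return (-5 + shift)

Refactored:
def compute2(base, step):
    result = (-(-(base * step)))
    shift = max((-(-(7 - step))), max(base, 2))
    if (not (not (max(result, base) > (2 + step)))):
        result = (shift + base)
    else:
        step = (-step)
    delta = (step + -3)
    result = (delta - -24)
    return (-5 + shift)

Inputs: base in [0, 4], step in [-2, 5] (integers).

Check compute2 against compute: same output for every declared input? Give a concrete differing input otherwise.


Not equivalent: base=0, step=-2 separates them (-3 vs 4).
compute: result = 0; shift = 2; (max(result, base) > (2 + step)) -> false; step = 2; result = 23; return -3
compute2: result = 0; shift = 9; (not (not (max(result, base) > (2 + step)))) -> false; step = 2; delta = -1; result = 23; return 4
verdict: not equivalent; witness: base=0, step=-2


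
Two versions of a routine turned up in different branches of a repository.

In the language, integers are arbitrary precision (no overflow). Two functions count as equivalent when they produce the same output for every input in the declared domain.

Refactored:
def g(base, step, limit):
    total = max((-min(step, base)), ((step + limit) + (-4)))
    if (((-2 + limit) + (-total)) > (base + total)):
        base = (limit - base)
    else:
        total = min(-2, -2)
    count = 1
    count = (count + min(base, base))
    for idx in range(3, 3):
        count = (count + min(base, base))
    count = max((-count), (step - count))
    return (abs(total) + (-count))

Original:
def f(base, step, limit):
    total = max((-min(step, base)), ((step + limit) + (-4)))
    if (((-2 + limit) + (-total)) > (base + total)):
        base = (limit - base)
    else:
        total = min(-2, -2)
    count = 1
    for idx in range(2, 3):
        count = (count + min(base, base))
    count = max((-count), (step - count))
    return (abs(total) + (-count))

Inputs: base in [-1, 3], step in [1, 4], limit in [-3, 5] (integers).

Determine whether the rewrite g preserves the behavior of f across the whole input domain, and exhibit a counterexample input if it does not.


Side by side, the visible changes include: statement counts differ, and loop structure differs, and arithmetic usage differs, and min/max/abs usage differs.
One worked example (base=1, step=2, limit=-1) — f: total = -1; (((-2 + limit) + (-total)) > (base + total)) -> false; total = -2; count = 1; [idx=2]; count = 2; count = 0; return 2; g: total = -1; (((-2 + limit) + (-total)) > (base + total)) -> false; total = -2; count = 1; count = 2; the idx loop: no iterations; count = 0; return 2; agreement on 2.
Checked all 180 inputs in the declared domain: the outputs agree on every one.
verdict: equivalent


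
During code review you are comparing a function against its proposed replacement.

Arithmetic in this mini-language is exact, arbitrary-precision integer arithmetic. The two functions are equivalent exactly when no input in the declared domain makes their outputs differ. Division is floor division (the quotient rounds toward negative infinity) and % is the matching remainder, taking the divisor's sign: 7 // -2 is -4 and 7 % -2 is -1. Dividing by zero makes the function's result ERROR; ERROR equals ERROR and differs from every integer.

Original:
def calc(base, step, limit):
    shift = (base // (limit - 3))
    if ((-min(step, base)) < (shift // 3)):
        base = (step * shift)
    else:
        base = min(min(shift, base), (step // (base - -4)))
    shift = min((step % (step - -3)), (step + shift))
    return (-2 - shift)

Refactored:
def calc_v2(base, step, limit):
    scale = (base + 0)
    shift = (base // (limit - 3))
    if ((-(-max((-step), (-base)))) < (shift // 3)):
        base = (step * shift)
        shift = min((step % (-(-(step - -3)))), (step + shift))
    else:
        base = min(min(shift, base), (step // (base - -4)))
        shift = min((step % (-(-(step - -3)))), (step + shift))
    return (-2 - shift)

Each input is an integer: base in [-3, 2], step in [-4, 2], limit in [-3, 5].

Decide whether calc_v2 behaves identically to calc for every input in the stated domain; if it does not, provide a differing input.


Side by side, the visible changes include: arithmetic usage differs; also min/max/abs usage differs; also statement counts differ; also local variable names differ; also constant usage differs.
Spot check at base=0, step=-3, limit=2 — calc: shift becomes 0; next ((-min(step, base)) < (shift // 3)) evaluates to false; next base becomes -1; next hits division by zero so the output is ERROR. calc_v2: scale becomes 0; next shift becomes 0; next ((-(-max((-step), (-base)))) < (shift // 3)) evaluates to false; next base becomes -1; next hits division by zero so the output is ERROR. Both give ERROR.
Sweeping the whole domain (378 inputs) finds no disagreement.
verdict: equivalent


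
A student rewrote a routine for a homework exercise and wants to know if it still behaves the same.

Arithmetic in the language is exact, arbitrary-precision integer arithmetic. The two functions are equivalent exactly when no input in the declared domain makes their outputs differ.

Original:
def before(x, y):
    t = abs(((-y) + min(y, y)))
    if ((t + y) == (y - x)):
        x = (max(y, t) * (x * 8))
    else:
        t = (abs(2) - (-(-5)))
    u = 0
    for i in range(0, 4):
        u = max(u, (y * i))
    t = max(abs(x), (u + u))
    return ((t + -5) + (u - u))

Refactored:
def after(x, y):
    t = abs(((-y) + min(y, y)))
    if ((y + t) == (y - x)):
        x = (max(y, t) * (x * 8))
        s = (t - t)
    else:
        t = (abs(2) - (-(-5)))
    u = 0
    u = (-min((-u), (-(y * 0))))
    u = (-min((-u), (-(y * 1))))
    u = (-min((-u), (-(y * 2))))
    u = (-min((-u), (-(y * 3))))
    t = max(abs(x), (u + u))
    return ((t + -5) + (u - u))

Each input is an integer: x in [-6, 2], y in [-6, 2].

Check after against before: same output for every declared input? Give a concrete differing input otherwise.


Side by side, the visible changes include: local variable names differ, constant usage differs, arithmetic usage differs, min/max/abs usage differs, statement counts differ, loop structure differs.
As a probe, take x=1, y=-1: before runs t=0, then ((t + y) == (y - x)) is false, then t=-3, then u=0, then (i=0), then u=0, then (i=1), then u=0, then (i=2), then u=0, then (i=3), then u=0, then t=1, then returns -4; after runs t=0, then ((y + t) == (y - x)) is false, then t=-3, then u=0, then u=0, then u=0, then u=0, then u=0, then t=1, then returns -4; both end at -4.
Checked all 81 inputs in the declared domain: the outputs agree on every one.
verdict: equivalent


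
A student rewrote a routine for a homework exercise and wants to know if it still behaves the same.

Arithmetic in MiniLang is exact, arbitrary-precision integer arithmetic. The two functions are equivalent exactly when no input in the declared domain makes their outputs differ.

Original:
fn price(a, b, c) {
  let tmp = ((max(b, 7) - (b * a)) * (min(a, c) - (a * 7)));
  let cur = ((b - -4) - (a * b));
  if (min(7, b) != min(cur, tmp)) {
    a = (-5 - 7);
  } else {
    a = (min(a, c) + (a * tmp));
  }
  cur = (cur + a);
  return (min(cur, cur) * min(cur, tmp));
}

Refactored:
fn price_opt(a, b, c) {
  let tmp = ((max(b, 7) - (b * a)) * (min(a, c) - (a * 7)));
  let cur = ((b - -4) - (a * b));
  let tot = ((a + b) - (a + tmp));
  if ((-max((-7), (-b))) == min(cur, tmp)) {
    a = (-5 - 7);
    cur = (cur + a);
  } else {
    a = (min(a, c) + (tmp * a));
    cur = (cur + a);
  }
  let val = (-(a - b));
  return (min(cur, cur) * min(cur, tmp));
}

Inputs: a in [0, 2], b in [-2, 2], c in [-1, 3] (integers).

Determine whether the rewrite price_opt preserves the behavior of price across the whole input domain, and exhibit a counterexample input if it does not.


On input a=0, b=-2, c=-1, price returns 100 while price_opt returns -7.
verdict: not equivalent; witness: a=0, b=-2, c=-1


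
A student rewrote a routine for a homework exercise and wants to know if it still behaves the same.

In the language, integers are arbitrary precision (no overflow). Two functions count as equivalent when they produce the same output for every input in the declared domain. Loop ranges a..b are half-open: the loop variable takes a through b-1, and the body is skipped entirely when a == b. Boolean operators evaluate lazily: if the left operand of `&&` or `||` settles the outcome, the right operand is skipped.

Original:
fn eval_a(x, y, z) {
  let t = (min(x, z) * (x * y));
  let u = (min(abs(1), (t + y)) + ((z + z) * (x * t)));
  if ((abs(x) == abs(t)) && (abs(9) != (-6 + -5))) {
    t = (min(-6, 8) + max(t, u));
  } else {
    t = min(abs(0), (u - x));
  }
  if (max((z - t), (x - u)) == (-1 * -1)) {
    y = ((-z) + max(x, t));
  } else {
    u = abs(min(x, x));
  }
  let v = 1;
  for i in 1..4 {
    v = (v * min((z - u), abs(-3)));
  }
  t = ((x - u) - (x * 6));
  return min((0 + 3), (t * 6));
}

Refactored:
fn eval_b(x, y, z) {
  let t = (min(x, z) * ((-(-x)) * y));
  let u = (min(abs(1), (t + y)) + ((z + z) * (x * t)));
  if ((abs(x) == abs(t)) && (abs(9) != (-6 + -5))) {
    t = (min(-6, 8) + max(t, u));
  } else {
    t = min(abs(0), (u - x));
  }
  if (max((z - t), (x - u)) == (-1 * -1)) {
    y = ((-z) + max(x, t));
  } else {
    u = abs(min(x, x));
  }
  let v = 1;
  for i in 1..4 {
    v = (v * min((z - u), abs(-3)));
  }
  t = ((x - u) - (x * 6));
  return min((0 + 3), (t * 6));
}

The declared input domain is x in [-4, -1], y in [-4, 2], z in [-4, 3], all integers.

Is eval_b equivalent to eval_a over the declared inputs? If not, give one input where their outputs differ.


The two are interchangeable: same computation, different form, and every declared input agrees.
Tracing x=-1, y=-4, z=-1: eval_a: t becomes -4; next u becomes -16; next ((abs(x) == abs(t)) && (abs(9) != (-6 + -5))) evaluates to false; next t becomes -15; next (max((z - t), (x - u)) == (-1 * -1)) evaluates to false; next u becomes 1; next v becomes 1; next at i=1:; next v becomes -2; next at i=2:; next v becomes 4; next at i=3:; next v becomes -8; next t becomes 4; next final value 3 | eval_b: t becomes -4; next u becomes -16; next ((abs(x) == abs(t)) && (abs(9) != (-6 + -5))) evaluates to false; next t becomes -15; next (max((z - t), (x - u)) == (-1 * -1)) evaluates to false; next u becomes 1; next v becomes 1; next at i=1:; next v becomes -2; next at i=2:; next v becomes 4; next at i=3:; next v becomes -8; next t becomes 4; next final value 3 — matching result 3.
An exhaustive pass over the 224 declared inputs shows identical outputs.
verdict: equivalent


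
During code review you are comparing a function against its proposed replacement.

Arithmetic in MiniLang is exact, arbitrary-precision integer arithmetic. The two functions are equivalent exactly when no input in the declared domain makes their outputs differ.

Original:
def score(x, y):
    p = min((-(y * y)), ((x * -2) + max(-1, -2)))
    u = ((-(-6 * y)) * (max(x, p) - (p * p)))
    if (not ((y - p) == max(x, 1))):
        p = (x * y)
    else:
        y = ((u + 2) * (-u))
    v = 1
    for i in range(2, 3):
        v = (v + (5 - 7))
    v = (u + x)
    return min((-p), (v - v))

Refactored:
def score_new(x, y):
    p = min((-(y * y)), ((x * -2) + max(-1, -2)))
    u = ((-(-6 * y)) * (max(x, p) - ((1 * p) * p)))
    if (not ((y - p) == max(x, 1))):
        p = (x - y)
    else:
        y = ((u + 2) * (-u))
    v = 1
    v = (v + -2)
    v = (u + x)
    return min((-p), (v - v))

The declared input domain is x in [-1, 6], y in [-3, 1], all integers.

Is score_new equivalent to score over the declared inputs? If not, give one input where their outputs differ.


x=-1, y=-3 yields -3 from score but -2 from score_new.
verdict: not equivalent; witness: x=-1, y=-3


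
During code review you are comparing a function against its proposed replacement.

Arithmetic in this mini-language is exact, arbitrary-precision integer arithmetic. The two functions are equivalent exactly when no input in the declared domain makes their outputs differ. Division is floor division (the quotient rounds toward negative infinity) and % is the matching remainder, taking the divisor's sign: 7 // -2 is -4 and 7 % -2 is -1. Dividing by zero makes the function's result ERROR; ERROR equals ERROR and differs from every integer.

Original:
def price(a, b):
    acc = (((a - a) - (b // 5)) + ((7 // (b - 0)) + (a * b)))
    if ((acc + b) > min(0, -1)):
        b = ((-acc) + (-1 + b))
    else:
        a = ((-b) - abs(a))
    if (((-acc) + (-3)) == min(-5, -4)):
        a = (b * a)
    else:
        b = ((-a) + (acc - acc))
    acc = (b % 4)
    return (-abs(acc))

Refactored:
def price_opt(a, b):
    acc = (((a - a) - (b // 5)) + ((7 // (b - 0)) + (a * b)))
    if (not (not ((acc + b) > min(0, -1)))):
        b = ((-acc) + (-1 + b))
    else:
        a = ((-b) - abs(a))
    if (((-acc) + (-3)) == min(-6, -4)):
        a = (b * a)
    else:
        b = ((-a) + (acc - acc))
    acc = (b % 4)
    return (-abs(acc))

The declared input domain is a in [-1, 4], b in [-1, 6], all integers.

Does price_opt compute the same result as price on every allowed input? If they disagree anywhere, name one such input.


Try a=0, b=2.
price: acc := 3 | ((acc + b) > min(0, -1)): true | b := -2 | (((-acc) + (-3)) == min(-5, -4)): false | b := 0 | acc := 0 | result 0
price_opt: acc := 3 | (not (not ((acc + b) > min(0, -1)))): true | b := -2 | (((-acc) + (-3)) == min(-6, -4)): true | a := 0 | acc := 2 | result -2
0 and -2 differ, so these are not the same function on this domain.
verdict: not equivalent; witness: a=0, b=2


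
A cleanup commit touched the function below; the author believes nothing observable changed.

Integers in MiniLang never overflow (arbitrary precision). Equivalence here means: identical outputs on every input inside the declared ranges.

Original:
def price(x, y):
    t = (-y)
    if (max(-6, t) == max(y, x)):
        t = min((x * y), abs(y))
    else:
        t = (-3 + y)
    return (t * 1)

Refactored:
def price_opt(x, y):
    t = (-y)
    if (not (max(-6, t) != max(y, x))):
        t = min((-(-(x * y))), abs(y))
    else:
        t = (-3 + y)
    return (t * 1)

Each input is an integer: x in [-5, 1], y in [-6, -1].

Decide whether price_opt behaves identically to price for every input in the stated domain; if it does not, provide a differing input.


Comparing the listings, the differences include: boolean connective usage differs, comparison usage differs.
Tracing x=0, y=-3: price: t becomes 3; next (max(-6, t) == max(y, x)) evaluates to false; next t becomes -6; next final value -6 | price_opt: t becomes 3; next (not (max(-6, t) != max(y, x))) evaluates to false; next t becomes -6; next final value -6 — matching result -6.
Every one of the 42 inputs gives matching results.
verdict: equivalent


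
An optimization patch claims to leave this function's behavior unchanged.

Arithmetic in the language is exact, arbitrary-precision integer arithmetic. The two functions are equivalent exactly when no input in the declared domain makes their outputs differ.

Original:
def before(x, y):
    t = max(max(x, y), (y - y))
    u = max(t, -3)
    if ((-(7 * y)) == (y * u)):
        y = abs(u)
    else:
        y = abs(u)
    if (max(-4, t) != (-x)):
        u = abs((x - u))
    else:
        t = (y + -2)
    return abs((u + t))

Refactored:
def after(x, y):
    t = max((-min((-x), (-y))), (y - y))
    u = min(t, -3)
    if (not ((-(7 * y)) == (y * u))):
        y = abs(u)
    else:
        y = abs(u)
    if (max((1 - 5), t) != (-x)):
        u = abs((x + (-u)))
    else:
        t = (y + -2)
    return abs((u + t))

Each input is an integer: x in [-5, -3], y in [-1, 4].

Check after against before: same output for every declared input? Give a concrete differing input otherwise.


Not equivalent: x=-5, y=-1 separates them (5 vs 2).
before: t becomes 0; next u becomes 0; next ((-(7 * y)) == (y * u)) evaluates to false; next y becomes 0; next (max(-4, t) != (-x)) evaluates to true; next u becomes 5; next final value 5
after: t becomes 0; next u becomes -3; next (not ((-(7 * y)) == (y * u))) evaluates to true; next y becomes 3; next (max((1 - 5), t) != (-x)) evaluates to true; next u becomes 2; next final value 2
verdict: not equivalent; witness: x=-5, y=-1


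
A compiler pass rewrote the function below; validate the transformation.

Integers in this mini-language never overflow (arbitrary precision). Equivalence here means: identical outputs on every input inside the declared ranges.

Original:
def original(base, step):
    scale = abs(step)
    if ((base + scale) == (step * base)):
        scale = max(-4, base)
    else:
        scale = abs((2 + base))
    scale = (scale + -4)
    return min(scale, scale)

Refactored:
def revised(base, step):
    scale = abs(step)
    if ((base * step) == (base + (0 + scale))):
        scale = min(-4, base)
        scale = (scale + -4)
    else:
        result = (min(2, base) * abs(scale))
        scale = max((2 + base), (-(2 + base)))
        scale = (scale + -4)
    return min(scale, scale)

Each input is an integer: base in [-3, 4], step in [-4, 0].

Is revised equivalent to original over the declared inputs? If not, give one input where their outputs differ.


base=0, step=0 yields -4 from original but -8 from revised.
verdict: not equivalent; witness: base=0, step=0


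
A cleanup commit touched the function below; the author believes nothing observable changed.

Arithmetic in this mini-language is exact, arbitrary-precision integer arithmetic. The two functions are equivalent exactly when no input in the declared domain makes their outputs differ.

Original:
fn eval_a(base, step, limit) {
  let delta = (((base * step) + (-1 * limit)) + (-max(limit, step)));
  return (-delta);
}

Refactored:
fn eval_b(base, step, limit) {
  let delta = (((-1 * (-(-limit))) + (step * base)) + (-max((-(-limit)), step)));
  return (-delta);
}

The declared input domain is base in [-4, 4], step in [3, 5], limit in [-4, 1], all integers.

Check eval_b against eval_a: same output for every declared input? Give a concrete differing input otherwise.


Changes here: same computation, different form; the full 162-point sweep finds no disagreement.
verdict: equivalent


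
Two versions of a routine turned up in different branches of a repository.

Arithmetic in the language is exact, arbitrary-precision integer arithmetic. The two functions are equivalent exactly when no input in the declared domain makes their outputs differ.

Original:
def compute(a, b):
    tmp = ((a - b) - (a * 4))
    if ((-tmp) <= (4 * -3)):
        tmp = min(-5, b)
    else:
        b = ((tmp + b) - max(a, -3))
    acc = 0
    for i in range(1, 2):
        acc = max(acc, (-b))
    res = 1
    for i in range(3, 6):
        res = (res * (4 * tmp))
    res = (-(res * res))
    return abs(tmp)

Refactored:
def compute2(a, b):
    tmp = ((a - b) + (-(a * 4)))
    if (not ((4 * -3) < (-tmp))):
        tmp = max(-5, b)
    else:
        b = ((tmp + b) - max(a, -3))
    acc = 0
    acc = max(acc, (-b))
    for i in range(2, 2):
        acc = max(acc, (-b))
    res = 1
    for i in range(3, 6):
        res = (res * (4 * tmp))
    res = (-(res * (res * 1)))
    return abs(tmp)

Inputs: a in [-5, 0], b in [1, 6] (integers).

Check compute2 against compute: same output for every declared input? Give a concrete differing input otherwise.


There is a counterexample at a=-5, b=1: 5 on one side, 1 on the other.
compute: tmp = 14; ((-tmp) <= (4 * -3)) -> true; tmp = -5; acc = 0; [i=1]; acc = 0; res = 1; [i=3]; res = -20; [i=4]; res = 400; [i=5]; res = -8000; res = -64000000; return 5
compute2: tmp = 14; (not ((4 * -3) < (-tmp))) -> true; tmp = 1; acc = 0; acc = 0; the i loop: no iterations; res = 1; [i=3]; res = 4; [i=4]; res = 16; [i=5]; res = 64; res = -4096; return 1
verdict: not equivalent; witness: a=-5, b=1


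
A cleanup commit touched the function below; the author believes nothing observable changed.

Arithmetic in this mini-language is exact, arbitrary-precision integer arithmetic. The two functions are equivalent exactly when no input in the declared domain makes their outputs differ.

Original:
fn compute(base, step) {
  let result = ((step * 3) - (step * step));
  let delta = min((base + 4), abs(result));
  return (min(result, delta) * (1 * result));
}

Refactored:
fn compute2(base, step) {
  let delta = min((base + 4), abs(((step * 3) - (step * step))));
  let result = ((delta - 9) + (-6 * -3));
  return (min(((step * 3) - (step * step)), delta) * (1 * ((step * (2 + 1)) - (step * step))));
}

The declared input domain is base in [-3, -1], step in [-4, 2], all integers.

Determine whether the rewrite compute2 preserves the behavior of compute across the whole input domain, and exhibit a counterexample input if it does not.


Equivalent — the differences include constant usage differs; and arithmetic usage differs, yet no declared input distinguishes the two.
As a probe, take base=-2, step=-1: compute runs result becomes -4; next delta becomes 2; next final value 16; compute2 runs delta becomes 2; next result becomes 11; next final value 16; both end at 16.
Every one of the 21 inputs gives matching results.
verdict: equivalent


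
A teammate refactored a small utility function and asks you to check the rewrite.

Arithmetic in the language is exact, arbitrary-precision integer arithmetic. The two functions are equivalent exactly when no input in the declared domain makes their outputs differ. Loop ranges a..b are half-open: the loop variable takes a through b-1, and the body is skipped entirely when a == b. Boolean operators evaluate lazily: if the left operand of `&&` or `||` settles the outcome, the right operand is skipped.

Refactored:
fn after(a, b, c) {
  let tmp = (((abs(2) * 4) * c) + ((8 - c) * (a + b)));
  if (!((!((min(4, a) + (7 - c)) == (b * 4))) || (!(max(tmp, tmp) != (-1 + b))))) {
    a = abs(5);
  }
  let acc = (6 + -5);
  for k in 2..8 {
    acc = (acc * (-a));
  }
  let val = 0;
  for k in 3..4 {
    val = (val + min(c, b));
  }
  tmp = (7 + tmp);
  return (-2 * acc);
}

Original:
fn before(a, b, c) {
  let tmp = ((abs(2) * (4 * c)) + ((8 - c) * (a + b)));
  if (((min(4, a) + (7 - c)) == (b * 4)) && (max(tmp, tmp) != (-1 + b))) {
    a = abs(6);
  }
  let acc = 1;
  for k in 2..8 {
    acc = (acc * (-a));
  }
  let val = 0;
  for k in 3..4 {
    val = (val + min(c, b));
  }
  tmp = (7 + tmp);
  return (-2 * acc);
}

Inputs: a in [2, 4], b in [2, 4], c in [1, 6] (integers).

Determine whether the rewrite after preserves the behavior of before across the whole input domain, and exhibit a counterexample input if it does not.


Try a=2, b=2, c=1.
before: tmp = 36; (((min(4, a) + (7 - c)) == (b * 4)) && (max(tmp, tmp) != (-1 + b))) -> true; a = 6; acc = 1; [k=2]; acc = -6; [k=3]; acc = 36; [k=4]; acc = -216; [k=5]; acc = 1296; [k=6]; acc = -7776; [k=7]; acc = 46656; val = 0; [k=3]; val = 1; tmp = 43; return -93312
after: tmp = 36; (!((!((min(4, a) + (7 - c)) == (b * 4))) || (!(max(tmp, tmp) != (-1 + b))))) -> true; a = 5; acc = 1; [k=2]; acc = -5; [k=3]; acc = 25; [k=4]; acc = -125; [k=5]; acc = 625; [k=6]; acc = -3125; [k=7]; acc = 15625; val = 0; [k=3]; val = 1; tmp = 43; return -31250
-93312 against -31250: the behavior changed.
verdict: not equivalent; witness: a=2, b=2, c=1


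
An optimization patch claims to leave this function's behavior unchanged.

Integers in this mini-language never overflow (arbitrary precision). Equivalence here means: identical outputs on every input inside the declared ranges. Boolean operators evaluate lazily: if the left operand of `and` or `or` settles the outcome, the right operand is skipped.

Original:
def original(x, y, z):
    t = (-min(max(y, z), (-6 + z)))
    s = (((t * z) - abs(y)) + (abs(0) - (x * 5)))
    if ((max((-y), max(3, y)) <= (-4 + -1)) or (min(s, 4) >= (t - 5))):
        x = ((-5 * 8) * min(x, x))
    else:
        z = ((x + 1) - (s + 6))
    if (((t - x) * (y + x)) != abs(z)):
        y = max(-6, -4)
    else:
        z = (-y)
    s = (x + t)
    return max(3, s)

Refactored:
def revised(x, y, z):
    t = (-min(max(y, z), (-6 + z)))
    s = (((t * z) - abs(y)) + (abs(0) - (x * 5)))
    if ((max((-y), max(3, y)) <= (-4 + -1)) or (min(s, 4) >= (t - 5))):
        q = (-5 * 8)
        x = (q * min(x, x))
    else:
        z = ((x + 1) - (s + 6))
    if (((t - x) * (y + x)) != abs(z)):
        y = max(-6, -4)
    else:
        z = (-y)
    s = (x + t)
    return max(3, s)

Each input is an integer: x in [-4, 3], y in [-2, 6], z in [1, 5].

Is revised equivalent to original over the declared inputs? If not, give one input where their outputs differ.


This is a faithful refactor — statement counts differ; local variable names differ, but the computed results match everywhere.
As a probe, take x=3, y=-1, z=1: original runs t = 5; s = -11; ((max((-y), max(3, y)) <= (-4 + -1)) or (min(s, 4) >= (t - 5))) -> false; z = 9; (((t - x) * (y + x)) != abs(z)) -> true; y = -4; s = 8; return 8; revised runs t = 5; s = -11; ((max((-y), max(3, y)) <= (-4 + -1)) or (min(s, 4) >= (t - 5))) -> false; z = 9; (((t - x) * (y + x)) != abs(z)) -> true; y = -4; s = 8; return 8; both end at 8.
An exhaustive pass over the 360 declared inputs shows identical outputs.
verdict: equivalent


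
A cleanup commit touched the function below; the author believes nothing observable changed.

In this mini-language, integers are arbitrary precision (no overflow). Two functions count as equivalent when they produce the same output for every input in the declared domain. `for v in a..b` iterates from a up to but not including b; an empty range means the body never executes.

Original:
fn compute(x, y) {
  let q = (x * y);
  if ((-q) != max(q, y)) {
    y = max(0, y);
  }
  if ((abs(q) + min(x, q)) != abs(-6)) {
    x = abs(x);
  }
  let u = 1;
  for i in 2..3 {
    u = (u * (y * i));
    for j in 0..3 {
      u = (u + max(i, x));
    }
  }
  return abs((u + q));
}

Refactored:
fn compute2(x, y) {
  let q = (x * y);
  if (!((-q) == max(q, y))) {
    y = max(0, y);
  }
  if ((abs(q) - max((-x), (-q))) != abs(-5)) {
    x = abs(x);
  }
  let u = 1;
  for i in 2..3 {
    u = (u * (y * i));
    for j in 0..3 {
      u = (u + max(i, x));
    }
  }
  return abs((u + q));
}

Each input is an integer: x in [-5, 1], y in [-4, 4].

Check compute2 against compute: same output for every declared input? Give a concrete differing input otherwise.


These are not equivalent — on x=-5, y=-2 the outputs split (25 vs 16).
compute: q becomes 10; next ((-q) != max(q, y)) evaluates to true; next y becomes 0; next ((abs(q) + min(x, q)) != abs(-6)) evaluates to true; next x becomes 5; next u becomes 1; next at i=2:; next u becomes 0; next at j=0:; next u becomes 5; next at j=1:; next u becomes 10; next at j=2:; next u becomes 15; next final value 25
compute2: q becomes 10; next (!((-q) == max(q, y))) evaluates to true; next y becomes 0; next ((abs(q) - max((-x), (-q))) != abs(-5)) evaluates to false; next u becomes 1; next at i=2:; next u becomes 0; next at j=0:; next u becomes 2; next at j=1:; next u becomes 4; next at j=2:; next u becomes 6; next final value 16
verdict: not equivalent; witness: x=-5, y=-2
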